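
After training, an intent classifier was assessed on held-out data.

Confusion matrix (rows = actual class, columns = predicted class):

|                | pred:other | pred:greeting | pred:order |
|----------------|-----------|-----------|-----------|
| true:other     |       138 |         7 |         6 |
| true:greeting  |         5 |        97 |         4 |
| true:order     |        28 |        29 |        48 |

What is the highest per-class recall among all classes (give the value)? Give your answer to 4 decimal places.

0.9151

Per-class recall (TP/(TP+FN)):
  other: TP=138, FN=7+6=13 → 138/151 = 0.91391
  greeting: TP=97, FN=5+4=9 → 97/106 = 0.91509
  order: TP=48, FN=28+29=57 → 48/105 = 0.45714
Highest is class 'greeting' with recall = 0.9151.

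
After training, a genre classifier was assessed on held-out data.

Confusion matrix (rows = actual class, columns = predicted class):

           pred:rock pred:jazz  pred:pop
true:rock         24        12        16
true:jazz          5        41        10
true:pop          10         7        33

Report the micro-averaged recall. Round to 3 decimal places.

Micro-averaging pools counts across classes: ΣTP=98, ΣFP=60, ΣFN=60.
Micro-recall = TP/(TP+FN) on pooled counts = 0.620 (equals overall accuracy in single-label multiclass).

0.620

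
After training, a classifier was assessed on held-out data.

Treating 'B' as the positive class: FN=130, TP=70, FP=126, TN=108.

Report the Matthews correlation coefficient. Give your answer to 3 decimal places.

-0.189

MCC = (TP·TN − FP·FN) / √((TP+FP)(TP+FN)(TN+FP)(TN+FN))
Numerator = 70·108 − 126·130 = -8820
Denominator = √(196·200·234·238) = √2183126400 = 46723.9382
MCC = -8820 / 46723.9382 = -0.189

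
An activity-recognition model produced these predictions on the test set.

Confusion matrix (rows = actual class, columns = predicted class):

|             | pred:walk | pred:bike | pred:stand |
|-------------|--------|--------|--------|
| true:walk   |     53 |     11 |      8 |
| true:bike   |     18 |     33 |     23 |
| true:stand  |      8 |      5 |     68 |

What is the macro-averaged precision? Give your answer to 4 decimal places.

0.6771

Per-class precision (TP/(TP+FP)):
  walk: TP=53, FP=18+8=26 → 53/79 = 0.67089
  bike: TP=33, FP=11+5=16 → 33/49 = 0.67347
  stand: TP=68, FP=8+23=31 → 68/99 = 0.68687
Macro-precision = mean = (0.67089 + 0.67347 + 0.68687) / 3 = 0.6771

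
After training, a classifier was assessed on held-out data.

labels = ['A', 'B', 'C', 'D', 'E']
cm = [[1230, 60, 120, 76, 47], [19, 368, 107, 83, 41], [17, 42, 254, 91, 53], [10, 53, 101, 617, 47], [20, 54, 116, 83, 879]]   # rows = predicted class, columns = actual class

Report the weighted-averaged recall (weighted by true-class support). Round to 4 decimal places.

Per-class recall (TP/(TP+FN)):
  A: TP=1230, FN=19+17+10+20=66 → 1230/1296 = 0.94907
  B: TP=368, FN=60+42+53+54=209 → 368/577 = 0.63778
  C: TP=254, FN=120+107+101+116=444 → 254/698 = 0.36390
  D: TP=617, FN=76+83+91+83=333 → 617/950 = 0.64947
  E: TP=879, FN=47+41+53+47=188 → 879/1067 = 0.82381
Weighted-recall = Σ (supportᵢ/N)·recallᵢ with N=4588: (1296/4588)·0.94907 + (577/4588)·0.63778 + (698/4588)·0.36390 + (950/4588)·0.64947 + (1067/4588)·0.82381 = 0.7297

0.7297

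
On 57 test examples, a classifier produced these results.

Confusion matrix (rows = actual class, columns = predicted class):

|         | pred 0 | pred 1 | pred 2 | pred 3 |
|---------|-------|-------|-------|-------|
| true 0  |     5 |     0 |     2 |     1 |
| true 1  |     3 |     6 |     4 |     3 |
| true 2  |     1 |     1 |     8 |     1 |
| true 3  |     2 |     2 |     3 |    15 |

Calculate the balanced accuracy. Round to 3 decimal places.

0.602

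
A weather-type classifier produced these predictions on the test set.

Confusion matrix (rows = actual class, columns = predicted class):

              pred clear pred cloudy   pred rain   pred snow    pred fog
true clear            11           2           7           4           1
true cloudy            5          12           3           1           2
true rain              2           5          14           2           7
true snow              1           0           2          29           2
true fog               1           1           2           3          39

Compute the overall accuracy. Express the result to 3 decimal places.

Accuracy = trace / total = (11+12+14+29+39=105) / 158 = 105/158 = 0.665

0.665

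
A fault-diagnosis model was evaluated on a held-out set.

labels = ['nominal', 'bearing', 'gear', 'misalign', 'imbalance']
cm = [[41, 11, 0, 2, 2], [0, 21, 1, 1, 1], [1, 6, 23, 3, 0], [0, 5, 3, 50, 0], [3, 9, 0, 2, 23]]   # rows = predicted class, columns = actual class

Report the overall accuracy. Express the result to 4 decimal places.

0.7596

Accuracy = trace / total = (41+21+23+50+23=158) / 208 = 158/208 = 0.7596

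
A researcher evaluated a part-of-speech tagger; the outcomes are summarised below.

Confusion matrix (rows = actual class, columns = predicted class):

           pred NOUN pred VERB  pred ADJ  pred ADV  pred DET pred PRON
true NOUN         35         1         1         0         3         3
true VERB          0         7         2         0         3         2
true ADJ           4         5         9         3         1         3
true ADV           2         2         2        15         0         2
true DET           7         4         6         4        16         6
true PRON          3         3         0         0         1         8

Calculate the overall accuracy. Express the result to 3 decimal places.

Accuracy = trace / total = (35+7+9+15+16+8=90) / 163 = 90/163 = 0.552

0.552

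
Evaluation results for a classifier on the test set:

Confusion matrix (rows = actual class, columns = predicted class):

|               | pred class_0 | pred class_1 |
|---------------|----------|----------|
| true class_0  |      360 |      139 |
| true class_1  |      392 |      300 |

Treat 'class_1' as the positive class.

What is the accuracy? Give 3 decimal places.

0.554

Accuracy = (TP+TN)/N = (300+360)/1191 = 0.554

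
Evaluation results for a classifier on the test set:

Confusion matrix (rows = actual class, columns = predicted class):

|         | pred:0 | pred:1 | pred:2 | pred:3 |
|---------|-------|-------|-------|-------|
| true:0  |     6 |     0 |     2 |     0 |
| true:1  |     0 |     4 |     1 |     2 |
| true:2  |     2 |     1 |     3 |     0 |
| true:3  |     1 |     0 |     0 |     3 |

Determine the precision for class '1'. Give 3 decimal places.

precision = TP/(TP+FP).
1: TP=4, FP=0+1+0=1 → 4/5 = 0.8000

0.800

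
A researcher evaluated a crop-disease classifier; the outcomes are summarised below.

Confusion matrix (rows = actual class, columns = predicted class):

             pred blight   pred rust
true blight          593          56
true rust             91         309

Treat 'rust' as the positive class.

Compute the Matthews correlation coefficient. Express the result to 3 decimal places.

MCC = (TP·TN − FP·FN) / √((TP+FP)(TP+FN)(TN+FP)(TN+FN))
Numerator = 309·593 − 56·91 = 178141
Denominator = √(365·400·649·684) = √64811736000 = 254581.4919
MCC = 178141 / 254581.4919 = 0.700

0.700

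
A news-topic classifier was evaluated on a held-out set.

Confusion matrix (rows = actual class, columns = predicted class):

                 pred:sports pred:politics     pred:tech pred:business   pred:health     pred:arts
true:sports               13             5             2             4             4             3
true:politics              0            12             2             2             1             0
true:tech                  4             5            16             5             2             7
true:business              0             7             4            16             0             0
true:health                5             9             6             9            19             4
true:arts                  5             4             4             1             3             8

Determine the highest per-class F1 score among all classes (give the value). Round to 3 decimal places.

0.500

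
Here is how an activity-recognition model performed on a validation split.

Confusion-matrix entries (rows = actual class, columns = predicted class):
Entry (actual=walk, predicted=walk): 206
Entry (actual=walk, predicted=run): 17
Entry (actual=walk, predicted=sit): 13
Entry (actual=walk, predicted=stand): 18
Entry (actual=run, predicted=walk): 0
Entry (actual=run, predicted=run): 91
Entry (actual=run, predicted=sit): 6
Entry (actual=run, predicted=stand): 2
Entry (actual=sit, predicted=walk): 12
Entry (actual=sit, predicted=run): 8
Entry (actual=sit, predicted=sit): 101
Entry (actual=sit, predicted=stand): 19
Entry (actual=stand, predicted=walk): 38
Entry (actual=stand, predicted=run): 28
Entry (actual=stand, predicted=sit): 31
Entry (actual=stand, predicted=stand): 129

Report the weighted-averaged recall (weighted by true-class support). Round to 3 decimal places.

0.733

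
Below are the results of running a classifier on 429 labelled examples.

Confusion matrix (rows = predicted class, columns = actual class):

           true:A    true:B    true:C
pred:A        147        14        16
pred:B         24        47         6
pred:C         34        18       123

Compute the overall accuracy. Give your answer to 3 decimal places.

0.739

Accuracy = trace / total = (147+47+123=317) / 429 = 317/429 = 0.739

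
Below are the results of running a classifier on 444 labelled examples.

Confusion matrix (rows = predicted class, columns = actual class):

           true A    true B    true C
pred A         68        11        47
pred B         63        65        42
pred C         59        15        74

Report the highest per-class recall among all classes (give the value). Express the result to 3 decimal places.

0.714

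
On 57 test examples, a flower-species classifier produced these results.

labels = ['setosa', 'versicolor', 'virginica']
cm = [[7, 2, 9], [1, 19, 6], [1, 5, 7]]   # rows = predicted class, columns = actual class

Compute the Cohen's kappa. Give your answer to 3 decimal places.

0.356

Observed agreement pₒ = trace/N = 33/57 = 0.5789
Expected agreement pₑ = Σ (rowᵢ·colᵢ)/N² = (9·18 + 26·26 + 22·13)/57² = 0.3460
κ = (pₒ − pₑ)/(1 − pₑ) = (0.5789 − 0.3460)/(1 − 0.3460) = 0.356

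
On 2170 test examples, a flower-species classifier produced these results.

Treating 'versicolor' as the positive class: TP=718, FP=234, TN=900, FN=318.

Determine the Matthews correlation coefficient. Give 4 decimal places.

0.4899

MCC = (TP·TN − FP·FN) / √((TP+FP)(TP+FN)(TN+FP)(TN+FN))
Numerator = 718·900 − 234·318 = 571788
Denominator = √(952·1036·1134·1218) = √1362250721664 = 1167154.9690
MCC = 571788 / 1167154.9690 = 0.4899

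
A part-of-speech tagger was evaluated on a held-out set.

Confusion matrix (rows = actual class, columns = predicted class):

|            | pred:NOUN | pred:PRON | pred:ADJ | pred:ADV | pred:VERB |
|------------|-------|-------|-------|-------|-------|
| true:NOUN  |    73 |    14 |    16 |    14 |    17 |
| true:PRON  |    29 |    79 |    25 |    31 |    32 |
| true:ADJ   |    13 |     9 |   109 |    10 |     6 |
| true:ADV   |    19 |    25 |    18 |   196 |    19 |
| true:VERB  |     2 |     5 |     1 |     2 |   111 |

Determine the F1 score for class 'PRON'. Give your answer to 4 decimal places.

0.4817

F1 score = 2·TP/(2·TP+FP+FN).
PRON: TP=79, FP=14+9+25+5=53, FN=29+25+31+32=117 → 158/328 = 0.48171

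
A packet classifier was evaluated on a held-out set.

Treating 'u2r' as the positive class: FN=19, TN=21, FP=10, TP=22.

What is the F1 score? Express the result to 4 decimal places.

Precision = TP/(TP+FP) = 22/32 = 0.6875
Recall = TP/(TP+FN) = 22/41 = 0.5366
F1 = 2·TP/(2·TP+FP+FN) = 44/73 = 0.6027

0.6027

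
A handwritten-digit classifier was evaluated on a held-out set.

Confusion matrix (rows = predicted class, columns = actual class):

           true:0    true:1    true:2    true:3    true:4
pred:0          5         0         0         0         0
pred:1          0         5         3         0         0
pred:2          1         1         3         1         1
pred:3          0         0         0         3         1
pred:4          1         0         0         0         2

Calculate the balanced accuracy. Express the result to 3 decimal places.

Balanced accuracy = mean of per-class recall.
  0: recall = 5/7 = 0.7143
  1: recall = 5/6 = 0.8333
  2: recall = 3/6 = 0.5000
  3: recall = 3/4 = 0.7500
  4: recall = 2/4 = 0.5000
Mean = (0.7143 + 0.8333 + 0.5000 + 0.7500 + 0.5000) / 5 = 0.660

0.660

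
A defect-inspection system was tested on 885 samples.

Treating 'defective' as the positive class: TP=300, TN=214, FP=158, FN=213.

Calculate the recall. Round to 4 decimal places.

0.5848

Recall = TP/(TP+FN) = 300/(300+213) = 300/513 = 0.5848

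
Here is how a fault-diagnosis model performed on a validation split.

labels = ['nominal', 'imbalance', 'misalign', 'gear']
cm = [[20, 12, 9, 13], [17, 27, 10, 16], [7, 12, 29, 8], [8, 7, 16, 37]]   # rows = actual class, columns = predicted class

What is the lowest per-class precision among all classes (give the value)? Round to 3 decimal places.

Per-class precision (TP/(TP+FP)):
  nominal: TP=20, FP=17+7+8=32 → 20/52 = 0.3846
  imbalance: TP=27, FP=12+12+7=31 → 27/58 = 0.4655
  misalign: TP=29, FP=9+10+16=35 → 29/64 = 0.4531
  gear: TP=37, FP=13+16+8=37 → 37/74 = 0.5000
Lowest is class 'nominal' with precision = 0.385.

0.385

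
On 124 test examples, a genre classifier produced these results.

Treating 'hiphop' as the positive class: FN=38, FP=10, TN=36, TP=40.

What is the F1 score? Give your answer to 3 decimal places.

Precision = TP/(TP+FP) = 40/50 = 0.8000
Recall = TP/(TP+FN) = 40/78 = 0.5128
F1 = 2·TP/(2·TP+FP+FN) = 80/128 = 0.625

0.625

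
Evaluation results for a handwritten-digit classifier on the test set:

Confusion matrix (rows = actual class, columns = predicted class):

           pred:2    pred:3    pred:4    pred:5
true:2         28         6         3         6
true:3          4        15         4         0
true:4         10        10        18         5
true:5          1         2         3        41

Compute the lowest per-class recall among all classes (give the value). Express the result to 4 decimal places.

Per-class recall (TP/(TP+FN)):
  2: TP=28, FN=6+3+6=15 → 28/43 = 0.65116
  3: TP=15, FN=4+4+0=8 → 15/23 = 0.65217
  4: TP=18, FN=10+10+5=25 → 18/43 = 0.41860
  5: TP=41, FN=1+2+3=6 → 41/47 = 0.87234
Lowest is class '4' with recall = 0.4186.

0.4186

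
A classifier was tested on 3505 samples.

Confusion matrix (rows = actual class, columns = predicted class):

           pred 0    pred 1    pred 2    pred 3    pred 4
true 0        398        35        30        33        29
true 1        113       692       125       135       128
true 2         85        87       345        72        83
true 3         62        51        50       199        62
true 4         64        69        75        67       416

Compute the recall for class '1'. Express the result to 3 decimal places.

0.580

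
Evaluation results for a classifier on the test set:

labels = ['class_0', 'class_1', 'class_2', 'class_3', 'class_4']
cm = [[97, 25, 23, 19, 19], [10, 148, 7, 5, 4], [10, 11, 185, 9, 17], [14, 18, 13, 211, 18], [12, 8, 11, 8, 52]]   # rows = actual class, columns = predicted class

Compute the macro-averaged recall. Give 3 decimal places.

Per-class recall (TP/(TP+FN)):
  class_0: TP=97, FN=25+23+19+19=86 → 97/183 = 0.5301
  class_1: TP=148, FN=10+7+5+4=26 → 148/174 = 0.8506
  class_2: TP=185, FN=10+11+9+17=47 → 185/232 = 0.7974
  class_3: TP=211, FN=14+18+13+18=63 → 211/274 = 0.7701
  class_4: TP=52, FN=12+8+11+8=39 → 52/91 = 0.5714
Macro-recall = mean = (0.5301 + 0.8506 + 0.7974 + 0.7701 + 0.5714) / 5 = 0.704

0.704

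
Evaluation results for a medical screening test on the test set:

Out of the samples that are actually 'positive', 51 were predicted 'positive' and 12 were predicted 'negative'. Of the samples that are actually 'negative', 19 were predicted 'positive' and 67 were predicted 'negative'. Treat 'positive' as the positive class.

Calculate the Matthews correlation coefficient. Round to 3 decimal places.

MCC = (TP·TN − FP·FN) / √((TP+FP)(TP+FN)(TN+FP)(TN+FN))
Numerator = 51·67 − 19·12 = 3189
Denominator = √(70·63·86·79) = √29961540 = 5473.7135
MCC = 3189 / 5473.7135 = 0.583

0.583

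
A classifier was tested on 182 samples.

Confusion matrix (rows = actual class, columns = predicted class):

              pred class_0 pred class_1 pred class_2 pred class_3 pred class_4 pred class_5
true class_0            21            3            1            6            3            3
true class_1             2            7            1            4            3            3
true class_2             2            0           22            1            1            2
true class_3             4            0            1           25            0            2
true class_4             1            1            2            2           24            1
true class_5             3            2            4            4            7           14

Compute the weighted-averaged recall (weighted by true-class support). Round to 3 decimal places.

0.621

Per-class recall (TP/(TP+FN)):
  class_0: TP=21, FN=3+1+6+3+3=16 → 21/37 = 0.5676
  class_1: TP=7, FN=2+1+4+3+3=13 → 7/20 = 0.3500
  class_2: TP=22, FN=2+0+1+1+2=6 → 22/28 = 0.7857
  class_3: TP=25, FN=4+0+1+0+2=7 → 25/32 = 0.7813
  class_4: TP=24, FN=1+1+2+2+1=7 → 24/31 = 0.7742
  class_5: TP=14, FN=3+2+4+4+7=20 → 14/34 = 0.4118
Weighted-recall = Σ (supportᵢ/N)·recallᵢ with N=182: (37/182)·0.5676 + (20/182)·0.3500 + (28/182)·0.7857 + (32/182)·0.7813 + (31/182)·0.7742 + (34/182)·0.4118 = 0.621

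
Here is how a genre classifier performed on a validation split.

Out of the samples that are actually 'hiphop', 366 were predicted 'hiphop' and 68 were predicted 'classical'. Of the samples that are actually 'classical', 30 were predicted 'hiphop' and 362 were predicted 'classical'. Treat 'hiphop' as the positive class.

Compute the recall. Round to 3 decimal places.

0.843

Recall = TP/(TP+FN) = 366/(366+68) = 366/434 = 0.843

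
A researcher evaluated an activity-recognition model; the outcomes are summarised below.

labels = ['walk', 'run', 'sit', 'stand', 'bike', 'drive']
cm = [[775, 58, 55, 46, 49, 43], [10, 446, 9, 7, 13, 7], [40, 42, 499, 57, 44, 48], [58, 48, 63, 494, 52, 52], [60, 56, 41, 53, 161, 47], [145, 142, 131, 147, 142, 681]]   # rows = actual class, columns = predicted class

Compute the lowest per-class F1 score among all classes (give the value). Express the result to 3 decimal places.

0.366

Per-class F1 score (2·TP/(2·TP+FP+FN)):
  walk: TP=775, FP=10+40+58+60+145=313, FN=58+55+46+49+43=251 → 1550/2114 = 0.7332
  run: TP=446, FP=58+42+48+56+142=346, FN=10+9+7+13+7=46 → 892/1284 = 0.6947
  sit: TP=499, FP=55+9+63+41+131=299, FN=40+42+57+44+48=231 → 998/1528 = 0.6531
  stand: TP=494, FP=46+7+57+53+147=310, FN=58+48+63+52+52=273 → 988/1571 = 0.6289
  bike: TP=161, FP=49+13+44+52+142=300, FN=60+56+41+53+47=257 → 322/879 = 0.3663
  drive: TP=681, FP=43+7+48+52+47=197, FN=145+142+131+147+142=707 → 1362/2266 = 0.6011
Lowest is class 'bike' with F1 score = 0.366.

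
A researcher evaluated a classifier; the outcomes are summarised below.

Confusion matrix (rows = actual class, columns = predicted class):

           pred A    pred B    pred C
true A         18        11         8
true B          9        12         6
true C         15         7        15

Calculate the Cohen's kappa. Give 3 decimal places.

0.164

Observed agreement pₒ = trace/N = 45/101 = 0.4455
Expected agreement pₑ = Σ (rowᵢ·colᵢ)/N² = (37·42 + 27·30 + 37·29)/101² = 0.3369
κ = (pₒ − pₑ)/(1 − pₑ) = (0.4455 − 0.3369)/(1 − 0.3369) = 0.164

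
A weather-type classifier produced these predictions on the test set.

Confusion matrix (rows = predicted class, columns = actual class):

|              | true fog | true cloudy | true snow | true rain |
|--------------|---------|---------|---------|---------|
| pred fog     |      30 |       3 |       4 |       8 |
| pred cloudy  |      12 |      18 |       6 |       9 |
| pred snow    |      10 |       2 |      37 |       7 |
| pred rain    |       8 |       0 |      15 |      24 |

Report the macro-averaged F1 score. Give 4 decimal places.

Per-class F1 score (2·TP/(2·TP+FP+FN)):
  fog: TP=30, FP=3+4+8=15, FN=12+10+8=30 → 60/105 = 0.57143
  cloudy: TP=18, FP=12+6+9=27, FN=3+2+0=5 → 36/68 = 0.52941
  snow: TP=37, FP=10+2+7=19, FN=4+6+15=25 → 74/118 = 0.62712
  rain: TP=24, FP=8+0+15=23, FN=8+9+7=24 → 48/95 = 0.50526
Macro-F1 score = mean = (0.57143 + 0.52941 + 0.62712 + 0.50526) / 4 = 0.5583

0.5583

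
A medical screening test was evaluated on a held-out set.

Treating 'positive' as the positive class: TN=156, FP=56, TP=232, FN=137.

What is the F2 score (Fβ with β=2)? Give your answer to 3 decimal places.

Fβ = (1+β²)·TP / ((1+β²)·TP + β²·FN + FP), with β²=4
= 5·232 / (5·232 + 4·137 + 56) = 0.658

0.658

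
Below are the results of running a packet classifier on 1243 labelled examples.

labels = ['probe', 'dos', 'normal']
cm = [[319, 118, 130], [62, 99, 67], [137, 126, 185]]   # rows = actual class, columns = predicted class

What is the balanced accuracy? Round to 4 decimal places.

Balanced accuracy = mean of per-class recall.
  probe: recall = 319/567 = 0.56261
  dos: recall = 99/228 = 0.43421
  normal: recall = 185/448 = 0.41295
Mean = (0.56261 + 0.43421 + 0.41295) / 3 = 0.4699

0.4699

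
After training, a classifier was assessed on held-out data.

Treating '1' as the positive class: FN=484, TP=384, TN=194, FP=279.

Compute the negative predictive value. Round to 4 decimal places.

0.2861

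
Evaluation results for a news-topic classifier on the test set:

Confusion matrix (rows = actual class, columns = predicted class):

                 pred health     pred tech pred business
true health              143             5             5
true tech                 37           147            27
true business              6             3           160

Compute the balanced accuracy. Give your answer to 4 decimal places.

Balanced accuracy = mean of per-class recall.
  health: recall = 143/153 = 0.93464
  tech: recall = 147/211 = 0.69668
  business: recall = 160/169 = 0.94675
Mean = (0.93464 + 0.69668 + 0.94675) / 3 = 0.8594

0.8594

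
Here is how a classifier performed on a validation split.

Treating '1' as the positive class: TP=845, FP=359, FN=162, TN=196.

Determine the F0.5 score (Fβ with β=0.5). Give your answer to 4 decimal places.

Fβ = (1+β²)·TP / ((1+β²)·TP + β²·FN + FP), with β²=1/4
= 1.25·845 / (1.25·845 + 0.25·162 + 359) = 0.7256

0.7256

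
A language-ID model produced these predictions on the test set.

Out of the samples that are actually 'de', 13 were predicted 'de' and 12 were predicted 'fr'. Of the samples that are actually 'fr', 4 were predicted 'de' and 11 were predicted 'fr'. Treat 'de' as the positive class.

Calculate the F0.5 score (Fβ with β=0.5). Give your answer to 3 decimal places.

Fβ = (1+β²)·TP / ((1+β²)·TP + β²·FN + FP), with β²=1/4
= 1.25·13 / (1.25·13 + 0.25·12 + 4) = 0.699

0.699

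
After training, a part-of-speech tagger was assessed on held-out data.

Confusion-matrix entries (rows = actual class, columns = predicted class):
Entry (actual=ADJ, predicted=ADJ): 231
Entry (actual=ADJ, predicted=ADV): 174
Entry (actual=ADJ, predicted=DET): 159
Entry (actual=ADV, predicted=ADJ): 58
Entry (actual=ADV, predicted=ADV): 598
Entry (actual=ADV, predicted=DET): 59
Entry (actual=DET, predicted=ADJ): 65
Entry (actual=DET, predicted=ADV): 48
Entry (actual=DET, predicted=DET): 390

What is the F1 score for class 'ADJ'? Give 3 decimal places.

F1 score = 2·TP/(2·TP+FP+FN).
ADJ: TP=231, FP=58+65=123, FN=174+159=333 → 462/918 = 0.5033

0.503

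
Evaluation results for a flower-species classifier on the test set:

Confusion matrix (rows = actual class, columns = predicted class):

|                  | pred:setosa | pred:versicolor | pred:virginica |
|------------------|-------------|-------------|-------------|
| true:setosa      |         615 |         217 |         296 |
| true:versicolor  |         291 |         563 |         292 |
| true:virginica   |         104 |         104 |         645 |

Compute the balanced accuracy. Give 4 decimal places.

0.5975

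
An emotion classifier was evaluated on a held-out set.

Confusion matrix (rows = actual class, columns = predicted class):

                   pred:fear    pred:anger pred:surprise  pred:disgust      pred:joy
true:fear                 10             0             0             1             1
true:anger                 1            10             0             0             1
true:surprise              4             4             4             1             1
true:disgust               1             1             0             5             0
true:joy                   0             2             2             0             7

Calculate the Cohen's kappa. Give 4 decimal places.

0.5515

Observed agreement pₒ = trace/N = 36/56 = 0.64286
Expected agreement pₑ = Σ (rowᵢ·colᵢ)/N² = (12·16 + 12·17 + 14·6 + 7·7 + 11·10)/56² = 0.20376
κ = (pₒ − pₑ)/(1 − pₑ) = (0.64286 − 0.20376)/(1 − 0.20376) = 0.5515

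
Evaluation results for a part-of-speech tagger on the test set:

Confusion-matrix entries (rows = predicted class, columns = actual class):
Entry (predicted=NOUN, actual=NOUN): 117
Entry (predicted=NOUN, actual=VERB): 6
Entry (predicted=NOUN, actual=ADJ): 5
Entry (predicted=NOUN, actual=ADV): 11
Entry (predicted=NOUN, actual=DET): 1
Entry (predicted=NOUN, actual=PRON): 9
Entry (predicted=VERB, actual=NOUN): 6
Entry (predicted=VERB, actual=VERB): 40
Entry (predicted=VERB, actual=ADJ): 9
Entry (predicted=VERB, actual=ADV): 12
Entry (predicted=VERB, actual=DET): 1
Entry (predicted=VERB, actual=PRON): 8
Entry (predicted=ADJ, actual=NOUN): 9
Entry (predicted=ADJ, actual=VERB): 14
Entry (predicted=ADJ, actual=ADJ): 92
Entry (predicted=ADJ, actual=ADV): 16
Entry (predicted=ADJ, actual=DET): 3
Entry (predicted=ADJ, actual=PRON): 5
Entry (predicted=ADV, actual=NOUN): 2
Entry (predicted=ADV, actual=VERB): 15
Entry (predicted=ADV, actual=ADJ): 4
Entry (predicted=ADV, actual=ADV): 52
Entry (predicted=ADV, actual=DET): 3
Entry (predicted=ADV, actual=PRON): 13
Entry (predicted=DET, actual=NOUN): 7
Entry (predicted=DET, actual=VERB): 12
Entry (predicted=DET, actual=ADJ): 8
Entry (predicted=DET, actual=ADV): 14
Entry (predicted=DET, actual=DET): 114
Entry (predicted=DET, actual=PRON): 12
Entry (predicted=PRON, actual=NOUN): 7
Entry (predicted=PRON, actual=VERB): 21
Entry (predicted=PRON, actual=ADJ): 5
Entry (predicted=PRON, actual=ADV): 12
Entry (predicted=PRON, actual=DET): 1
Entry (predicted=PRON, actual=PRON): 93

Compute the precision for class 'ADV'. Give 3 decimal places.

0.584

Treat 'ADV' as positive and all other classes as negative.
precision = TP/(TP+FP).
ADV: TP=52, FP=2+15+4+3+13=37 → 52/89 = 0.5843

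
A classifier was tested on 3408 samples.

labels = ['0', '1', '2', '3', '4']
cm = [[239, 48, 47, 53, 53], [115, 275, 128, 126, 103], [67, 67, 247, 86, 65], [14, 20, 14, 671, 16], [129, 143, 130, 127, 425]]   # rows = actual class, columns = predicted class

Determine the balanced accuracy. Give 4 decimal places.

Balanced accuracy = mean of per-class recall.
  0: recall = 239/440 = 0.54318
  1: recall = 275/747 = 0.36814
  2: recall = 247/532 = 0.46429
  3: recall = 671/735 = 0.91293
  4: recall = 425/954 = 0.44549
Mean = (0.54318 + 0.36814 + 0.46429 + 0.91293 + 0.44549) / 5 = 0.5468

0.5468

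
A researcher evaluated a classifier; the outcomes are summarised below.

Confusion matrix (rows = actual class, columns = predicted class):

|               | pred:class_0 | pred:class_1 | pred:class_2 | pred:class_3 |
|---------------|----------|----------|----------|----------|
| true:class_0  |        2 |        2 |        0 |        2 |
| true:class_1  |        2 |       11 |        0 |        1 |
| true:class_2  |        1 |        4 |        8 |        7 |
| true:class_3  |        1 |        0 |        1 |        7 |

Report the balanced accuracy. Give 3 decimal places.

0.574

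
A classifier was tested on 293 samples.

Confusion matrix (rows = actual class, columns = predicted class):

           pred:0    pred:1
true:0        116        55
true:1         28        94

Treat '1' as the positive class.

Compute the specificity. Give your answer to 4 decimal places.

Specificity = TN/(TN+FP) = 116/(116+55) = 0.6784

0.6784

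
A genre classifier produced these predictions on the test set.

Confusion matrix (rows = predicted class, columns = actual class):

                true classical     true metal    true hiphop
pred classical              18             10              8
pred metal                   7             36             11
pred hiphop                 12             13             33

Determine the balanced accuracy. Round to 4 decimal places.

0.5771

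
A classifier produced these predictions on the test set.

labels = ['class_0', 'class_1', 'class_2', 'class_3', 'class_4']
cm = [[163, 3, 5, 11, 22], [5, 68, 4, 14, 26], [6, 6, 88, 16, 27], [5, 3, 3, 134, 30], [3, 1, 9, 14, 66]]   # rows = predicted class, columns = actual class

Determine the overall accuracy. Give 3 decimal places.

Accuracy = trace / total = (163+68+88+134+66=519) / 732 = 519/732 = 0.709

0.709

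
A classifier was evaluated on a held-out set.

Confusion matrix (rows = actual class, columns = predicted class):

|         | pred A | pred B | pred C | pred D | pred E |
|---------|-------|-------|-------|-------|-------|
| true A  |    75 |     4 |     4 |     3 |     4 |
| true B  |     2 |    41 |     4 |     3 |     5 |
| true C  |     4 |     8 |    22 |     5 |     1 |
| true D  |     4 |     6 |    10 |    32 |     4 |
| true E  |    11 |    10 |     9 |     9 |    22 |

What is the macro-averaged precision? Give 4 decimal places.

0.6102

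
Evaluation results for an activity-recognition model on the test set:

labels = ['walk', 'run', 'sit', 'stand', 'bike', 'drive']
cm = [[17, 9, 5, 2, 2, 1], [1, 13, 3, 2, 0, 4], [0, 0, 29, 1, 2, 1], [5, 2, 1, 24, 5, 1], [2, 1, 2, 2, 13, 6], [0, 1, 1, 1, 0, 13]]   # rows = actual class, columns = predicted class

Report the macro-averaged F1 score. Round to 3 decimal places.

Per-class F1 score (2·TP/(2·TP+FP+FN)):
  walk: TP=17, FP=1+0+5+2+0=8, FN=9+5+2+2+1=19 → 34/61 = 0.5574
  run: TP=13, FP=9+0+2+1+1=13, FN=1+3+2+0+4=10 → 26/49 = 0.5306
  sit: TP=29, FP=5+3+1+2+1=12, FN=0+0+1+2+1=4 → 58/74 = 0.7838
  stand: TP=24, FP=2+2+1+2+1=8, FN=5+2+1+5+1=14 → 48/70 = 0.6857
  bike: TP=13, FP=2+0+2+5+0=9, FN=2+1+2+2+6=13 → 26/48 = 0.5417
  drive: TP=13, FP=1+4+1+1+6=13, FN=0+1+1+1+0=3 → 26/42 = 0.6190
Macro-F1 score = mean = (0.5574 + 0.5306 + 0.7838 + 0.6857 + 0.5417 + 0.6190) / 6 = 0.620

0.620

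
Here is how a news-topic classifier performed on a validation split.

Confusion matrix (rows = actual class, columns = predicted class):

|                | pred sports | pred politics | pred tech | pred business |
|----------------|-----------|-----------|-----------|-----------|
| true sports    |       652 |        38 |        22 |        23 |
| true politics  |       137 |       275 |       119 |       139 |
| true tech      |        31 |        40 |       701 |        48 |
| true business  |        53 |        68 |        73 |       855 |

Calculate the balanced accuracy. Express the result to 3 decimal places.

0.742

Balanced accuracy = mean of per-class recall.
  sports: recall = 652/735 = 0.8871
  politics: recall = 275/670 = 0.4104
  tech: recall = 701/820 = 0.8549
  business: recall = 855/1049 = 0.8151
Mean = (0.8871 + 0.4104 + 0.8549 + 0.8151) / 4 = 0.742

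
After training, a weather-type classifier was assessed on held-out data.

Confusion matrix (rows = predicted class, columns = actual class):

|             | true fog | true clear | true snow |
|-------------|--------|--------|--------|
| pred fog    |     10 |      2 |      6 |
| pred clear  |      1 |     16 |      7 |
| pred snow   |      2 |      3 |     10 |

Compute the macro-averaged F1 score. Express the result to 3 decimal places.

0.628

Per-class F1 score (2·TP/(2·TP+FP+FN)):
  fog: TP=10, FP=2+6=8, FN=1+2=3 → 20/31 = 0.6452
  clear: TP=16, FP=1+7=8, FN=2+3=5 → 32/45 = 0.7111
  snow: TP=10, FP=2+3=5, FN=6+7=13 → 20/38 = 0.5263
Macro-F1 score = mean = (0.6452 + 0.7111 + 0.5263) / 3 = 0.628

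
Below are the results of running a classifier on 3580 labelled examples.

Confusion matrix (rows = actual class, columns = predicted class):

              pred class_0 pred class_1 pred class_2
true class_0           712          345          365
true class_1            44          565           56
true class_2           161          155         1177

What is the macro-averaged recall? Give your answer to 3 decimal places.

0.713

Per-class recall (TP/(TP+FN)):
  class_0: TP=712, FN=345+365=710 → 712/1422 = 0.5007
  class_1: TP=565, FN=44+56=100 → 565/665 = 0.8496
  class_2: TP=1177, FN=161+155=316 → 1177/1493 = 0.7883
Macro-recall = mean = (0.5007 + 0.8496 + 0.7883) / 3 = 0.713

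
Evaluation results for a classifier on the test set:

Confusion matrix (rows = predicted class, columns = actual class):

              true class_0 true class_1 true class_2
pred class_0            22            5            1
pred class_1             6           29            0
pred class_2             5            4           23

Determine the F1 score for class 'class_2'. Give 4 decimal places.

0.8214

Treat 'class_2' as positive and all other classes as negative.
F1 score = 2·TP/(2·TP+FP+FN).
class_2: TP=23, FP=5+4=9, FN=1+0=1 → 46/56 = 0.82143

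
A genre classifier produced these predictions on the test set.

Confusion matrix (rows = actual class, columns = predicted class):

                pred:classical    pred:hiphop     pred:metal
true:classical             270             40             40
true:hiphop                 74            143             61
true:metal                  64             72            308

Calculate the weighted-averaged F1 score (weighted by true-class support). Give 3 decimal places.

0.671

Per-class F1 score (2·TP/(2·TP+FP+FN)):
  classical: TP=270, FP=74+64=138, FN=40+40=80 → 540/758 = 0.7124
  hiphop: TP=143, FP=40+72=112, FN=74+61=135 → 286/533 = 0.5366
  metal: TP=308, FP=40+61=101, FN=64+72=136 → 616/853 = 0.7222
Weighted-F1 score = Σ (supportᵢ/N)·F1 scoreᵢ with N=1072: (350/1072)·0.7124 + (278/1072)·0.5366 + (444/1072)·0.7222 = 0.671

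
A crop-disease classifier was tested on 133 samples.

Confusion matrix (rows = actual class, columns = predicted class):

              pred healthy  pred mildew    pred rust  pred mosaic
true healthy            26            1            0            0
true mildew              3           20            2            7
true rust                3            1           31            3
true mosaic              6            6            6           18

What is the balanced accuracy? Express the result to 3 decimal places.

Balanced accuracy = mean of per-class recall.
  healthy: recall = 26/27 = 0.9630
  mildew: recall = 20/32 = 0.6250
  rust: recall = 31/38 = 0.8158
  mosaic: recall = 18/36 = 0.5000
Mean = (0.9630 + 0.6250 + 0.8158 + 0.5000) / 4 = 0.726

0.726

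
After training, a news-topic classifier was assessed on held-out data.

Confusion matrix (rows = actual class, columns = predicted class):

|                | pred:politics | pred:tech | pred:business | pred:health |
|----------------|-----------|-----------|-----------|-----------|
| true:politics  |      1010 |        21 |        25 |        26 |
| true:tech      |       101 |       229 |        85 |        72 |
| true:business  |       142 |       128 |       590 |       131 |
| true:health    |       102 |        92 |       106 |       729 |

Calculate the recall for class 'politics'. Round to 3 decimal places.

0.933

Take TP from the diagonal, FP from the rest of the 'politics' prediction marginal, FN from the rest of the 'politics' actual marginal.
recall = TP/(TP+FN).
politics: TP=1010, FN=21+25+26=72 → 1010/1082 = 0.9335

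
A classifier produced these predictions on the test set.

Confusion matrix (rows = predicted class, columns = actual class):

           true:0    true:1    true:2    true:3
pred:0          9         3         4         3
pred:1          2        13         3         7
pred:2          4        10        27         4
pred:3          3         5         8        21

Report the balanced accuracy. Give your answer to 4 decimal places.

Balanced accuracy = mean of per-class recall.
  0: recall = 9/18 = 0.50000
  1: recall = 13/31 = 0.41935
  2: recall = 27/42 = 0.64286
  3: recall = 21/35 = 0.60000
Mean = (0.50000 + 0.41935 + 0.64286 + 0.60000) / 4 = 0.5406

0.5406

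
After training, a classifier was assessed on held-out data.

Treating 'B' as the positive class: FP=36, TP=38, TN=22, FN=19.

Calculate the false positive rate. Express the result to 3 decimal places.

FPR = FP/(FP+TN) = 36/(36+22) = 0.621

0.621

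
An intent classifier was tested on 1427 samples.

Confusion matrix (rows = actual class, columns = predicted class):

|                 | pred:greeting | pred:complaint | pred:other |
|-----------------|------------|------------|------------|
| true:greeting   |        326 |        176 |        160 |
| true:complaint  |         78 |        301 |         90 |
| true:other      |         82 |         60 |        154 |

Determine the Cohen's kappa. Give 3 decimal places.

Observed agreement pₒ = trace/N = 781/1427 = 0.5473
Expected agreement pₑ = Σ (rowᵢ·colᵢ)/N² = (662·486 + 469·537 + 296·404)/1427² = 0.3404
κ = (pₒ − pₑ)/(1 − pₑ) = (0.5473 − 0.3404)/(1 − 0.3404) = 0.314

0.314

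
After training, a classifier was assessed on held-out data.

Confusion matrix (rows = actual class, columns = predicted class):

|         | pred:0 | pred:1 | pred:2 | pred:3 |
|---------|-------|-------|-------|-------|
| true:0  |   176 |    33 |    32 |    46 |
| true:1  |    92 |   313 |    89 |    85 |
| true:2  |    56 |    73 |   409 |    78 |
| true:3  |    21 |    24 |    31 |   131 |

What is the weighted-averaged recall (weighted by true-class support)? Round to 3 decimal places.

0.609

Per-class recall (TP/(TP+FN)):
  0: TP=176, FN=33+32+46=111 → 176/287 = 0.6132
  1: TP=313, FN=92+89+85=266 → 313/579 = 0.5406
  2: TP=409, FN=56+73+78=207 → 409/616 = 0.6640
  3: TP=131, FN=21+24+31=76 → 131/207 = 0.6329
Weighted-recall = Σ (supportᵢ/N)·recallᵢ with N=1689: (287/1689)·0.6132 + (579/1689)·0.5406 + (616/1689)·0.6640 + (207/1689)·0.6329 = 0.609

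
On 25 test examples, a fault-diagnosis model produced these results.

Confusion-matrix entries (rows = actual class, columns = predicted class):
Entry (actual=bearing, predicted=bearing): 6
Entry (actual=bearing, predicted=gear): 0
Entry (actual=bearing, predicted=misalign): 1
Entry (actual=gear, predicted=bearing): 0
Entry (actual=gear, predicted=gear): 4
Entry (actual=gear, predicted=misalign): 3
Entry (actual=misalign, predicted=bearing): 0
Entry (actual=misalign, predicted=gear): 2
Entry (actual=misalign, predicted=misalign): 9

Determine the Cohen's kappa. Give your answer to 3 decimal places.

Observed agreement pₒ = trace/N = 19/25 = 0.7600
Expected agreement pₑ = Σ (rowᵢ·colᵢ)/N² = (7·6 + 7·6 + 11·13)/25² = 0.3632
κ = (pₒ − pₑ)/(1 − pₑ) = (0.7600 − 0.3632)/(1 − 0.3632) = 0.623

0.623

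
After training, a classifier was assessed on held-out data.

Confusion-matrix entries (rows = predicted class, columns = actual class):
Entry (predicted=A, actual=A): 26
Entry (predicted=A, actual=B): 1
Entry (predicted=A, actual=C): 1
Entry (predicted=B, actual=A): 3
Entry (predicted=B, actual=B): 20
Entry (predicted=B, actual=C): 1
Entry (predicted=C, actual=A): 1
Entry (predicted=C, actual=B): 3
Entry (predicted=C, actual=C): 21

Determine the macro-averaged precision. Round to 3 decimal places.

0.867

Per-class precision (TP/(TP+FP)):
  A: TP=26, FP=1+1=2 → 26/28 = 0.9286
  B: TP=20, FP=3+1=4 → 20/24 = 0.8333
  C: TP=21, FP=1+3=4 → 21/25 = 0.8400
Macro-precision = mean = (0.9286 + 0.8333 + 0.8400) / 3 = 0.867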